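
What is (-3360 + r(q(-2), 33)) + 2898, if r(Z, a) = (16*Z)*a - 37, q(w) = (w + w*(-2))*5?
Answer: 4781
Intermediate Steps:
q(w) = -5*w (q(w) = (w - 2*w)*5 = -w*5 = -5*w)
r(Z, a) = -37 + 16*Z*a (r(Z, a) = 16*Z*a - 37 = -37 + 16*Z*a)
(-3360 + r(q(-2), 33)) + 2898 = (-3360 + (-37 + 16*(-5*(-2))*33)) + 2898 = (-3360 + (-37 + 16*10*33)) + 2898 = (-3360 + (-37 + 5280)) + 2898 = (-3360 + 5243) + 2898 = 1883 + 2898 = 4781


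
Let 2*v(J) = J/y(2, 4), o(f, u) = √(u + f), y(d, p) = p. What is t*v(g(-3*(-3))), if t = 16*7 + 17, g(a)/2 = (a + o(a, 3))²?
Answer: 11997/4 + 1161*√3 ≈ 5010.2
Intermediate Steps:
o(f, u) = √(f + u)
g(a) = 2*(a + √(3 + a))² (g(a) = 2*(a + √(a + 3))² = 2*(a + √(3 + a))²)
t = 129 (t = 112 + 17 = 129)
v(J) = J/8 (v(J) = (J/4)/2 = J/8)
t*v(g(-3*(-3))) = 129*((2*(-3*(-3) + √(3 - 3*(-3)))²)/8) = 129*((2*(9 + √(3 + 9))²)/8) = 129*((2*(9 + √12)²)/8) = 129*((2*(9 + 2*√3)²)/8) = 129*((9 + 2*√3)²/4) = 129*(9 + 2*√3)²/4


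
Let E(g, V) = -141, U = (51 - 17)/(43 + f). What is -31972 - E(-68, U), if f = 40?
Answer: -31831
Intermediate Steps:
U = 34/83 (U = (51 - 17)/(43 + 40) = 34/83 ≈ 0.40964)
-31972 - E(-68, U) = -31972 - 1*(-141) = -31972 + 141 = -31831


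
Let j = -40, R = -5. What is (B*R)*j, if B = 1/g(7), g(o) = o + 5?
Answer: 50/3 ≈ 16.667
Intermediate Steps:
g(o) = 5 + o
B = 1/12 (B = 1/(5 + 7) = 1/12 ≈ 0.083333)
(B*R)*j = ((1/12)*(-5))*(-40) = -5/12*(-40) = 50/3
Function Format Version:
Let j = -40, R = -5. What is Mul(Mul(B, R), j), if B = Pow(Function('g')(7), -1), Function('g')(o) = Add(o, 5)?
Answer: Rational(50, 3) ≈ 16.667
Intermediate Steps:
Function('g')(o) = Add(5, o)
B = Rational(1, 12) (B = Pow(Add(5, 7), -1) = Pow(12, -1) = Rational(1, 12) ≈ 0.083333)
Mul(Mul(B, R), j) = Mul(Mul(Rational(1, 12), -5), -40) = Mul(Rational(-5, 12), -40) = Rational(50, 3)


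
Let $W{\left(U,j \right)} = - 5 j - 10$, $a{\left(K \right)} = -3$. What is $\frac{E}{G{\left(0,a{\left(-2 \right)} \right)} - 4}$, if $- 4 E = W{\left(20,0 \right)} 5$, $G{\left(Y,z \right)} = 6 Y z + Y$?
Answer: $- \frac{25}{8} \approx -3.125$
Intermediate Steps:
$G{\left(Y,z \right)} = Y + 6 Y z$ ($G{\left(Y,z \right)} = 6 Y z + Y = Y + 6 Y z$)
$W{\left(U,j \right)} = -10 - 5 j$
$E = \frac{25}{2}$ ($E = - \frac{\left(-10 - 0\right) 5}{4} = - \frac{\left(-10 + 0\right) 5}{4} = - \frac{\left(-10\right) 5}{4} = \left(- \frac{1}{4}\right) \left(-50\right) = \frac{25}{2} \approx 12.5$)
$\frac{E}{G{\left(0,a{\left(-2 \right)} \right)} - 4} = \frac{1}{0 \left(1 + 6 \left(-3\right)\right) - 4} \cdot \frac{25}{2} = \frac{1}{0 \left(1 - 18\right) - 4} \cdot \frac{25}{2} = \frac{1}{0 \left(-17\right) - 4} \cdot \frac{25}{2} = \frac{1}{0 - 4} \cdot \frac{25}{2} = \frac{1}{-4} \cdot \frac{25}{2} = \left(- \frac{1}{4}\right) \frac{25}{2} = - \frac{25}{8}$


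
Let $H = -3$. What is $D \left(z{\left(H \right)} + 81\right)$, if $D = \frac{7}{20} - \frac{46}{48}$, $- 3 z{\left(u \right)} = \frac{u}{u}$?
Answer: $- \frac{8833}{180} \approx -49.072$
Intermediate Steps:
$z{\left(u \right)} = - \frac{1}{3}$ ($z{\left(u \right)} = - \frac{u \frac{1}{u}}{3} = \left(- \frac{1}{3}\right) 1 = - \frac{1}{3}$)
$D = - \frac{73}{120}$ ($D = 7 \cdot \frac{1}{20} - \frac{23}{24} = \frac{7}{20} - \frac{23}{24} = - \frac{73}{120} \approx -0.60833$)
$D \left(z{\left(H \right)} + 81\right) = - \frac{73 \left(- \frac{1}{3} + 81\right)}{120} = \left(- \frac{73}{120}\right) \frac{242}{3} = - \frac{8833}{180}$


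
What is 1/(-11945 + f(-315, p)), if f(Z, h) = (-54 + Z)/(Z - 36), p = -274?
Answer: -39/465814 ≈ -8.3724e-5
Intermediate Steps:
f(Z, h) = (-54 + Z)/(-36 + Z)
1/(-11945 + f(-315, p)) = 1/(-11945 + (-54 - 315)/(-36 - 315)) = 1/(-11945 - 369/(-351)) = 1/(-11945 - 1/351*(-369)) = 1/(-11945 + 41/39) = 1/(-465814/39) = -39/465814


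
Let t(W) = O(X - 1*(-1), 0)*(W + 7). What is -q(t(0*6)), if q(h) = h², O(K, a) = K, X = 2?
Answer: -441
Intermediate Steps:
t(W) = 21 + 3*W (t(W) = (2 - 1*(-1))*(W + 7) = (2 + 1)*(7 + W) = 3*(7 + W) = 21 + 3*W)
-q(t(0*6)) = -(21 + 3*(0*6))² = -(21 + 3*0)² = -(21 + 0)² = -1*21² = -1*441 = -441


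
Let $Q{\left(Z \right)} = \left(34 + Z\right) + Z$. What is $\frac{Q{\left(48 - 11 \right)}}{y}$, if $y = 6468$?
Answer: $\frac{9}{539} \approx 0.016698$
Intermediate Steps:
$Q{\left(Z \right)} = 34 + 2 Z$
$\frac{Q{\left(48 - 11 \right)}}{y} = \frac{34 + 2 \left(48 - 11\right)}{6468} = \left(34 + 2 \left(48 - 11\right)\right) \frac{1}{6468} = \left(34 + 2 \cdot 37\right) \frac{1}{6468} = \left(34 + 74\right) \frac{1}{6468} = 108 \cdot \frac{1}{6468} = \frac{9}{539}$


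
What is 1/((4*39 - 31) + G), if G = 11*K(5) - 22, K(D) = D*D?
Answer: 1/378 ≈ 0.0026455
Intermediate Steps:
K(D) = D²
G = 253 (G = 11*5² - 22 = 11*25 - 22 = 275 - 22 = 253)
1/((4*39 - 31) + G) = 1/((4*39 - 31) + 253) = 1/((156 - 31) + 253) = 1/(125 + 253) = 1/378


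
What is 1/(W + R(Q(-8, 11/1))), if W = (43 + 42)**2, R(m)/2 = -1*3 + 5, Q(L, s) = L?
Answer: 1/7229 ≈ 0.00013833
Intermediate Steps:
R(m) = 4 (R(m) = 2*(-1*3 + 5) = 2*(-3 + 5) = 2*2 = 4)
W = 7225 (W = 85**2 = 7225)
1/(W + R(Q(-8, 11/1))) = 1/(7225 + 4) = 1/7229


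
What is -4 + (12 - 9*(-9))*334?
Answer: 31058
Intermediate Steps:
-4 + (12 - 9*(-9))*334 = -4 + (12 + 81)*334 = -4 + 93*334 = -4 + 31062 = 31058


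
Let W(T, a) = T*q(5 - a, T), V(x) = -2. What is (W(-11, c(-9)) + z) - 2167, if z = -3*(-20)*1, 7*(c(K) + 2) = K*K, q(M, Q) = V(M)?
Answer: -2085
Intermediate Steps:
q(M, Q) = -2
c(K) = -2 + K**2/7 (c(K) = -2 + (K*K)/7 = -2 + K**2/7)
z = 60 (z = 60*1 = 60)
W(T, a) = -2*T (W(T, a) = T*(-2) = -2*T)
(W(-11, c(-9)) + z) - 2167 = (-2*(-11) + 60) - 2167 = (22 + 60) - 2167 = 82 - 2167 = -2085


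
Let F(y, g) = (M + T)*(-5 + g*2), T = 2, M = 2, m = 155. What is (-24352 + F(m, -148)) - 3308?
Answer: -28864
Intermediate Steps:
F(y, g) = -20 + 8*g (F(y, g) = (2 + 2)*(-5 + g*2) = 4*(-5 + 2*g) = -20 + 8*g)
(-24352 + F(m, -148)) - 3308 = (-24352 + (-20 + 8*(-148))) - 3308 = (-24352 + (-20 - 1184)) - 3308 = (-24352 - 1204) - 3308 = -25556 - 3308 = -28864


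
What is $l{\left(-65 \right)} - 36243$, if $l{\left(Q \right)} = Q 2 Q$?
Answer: $-27793$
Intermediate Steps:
$l{\left(Q \right)} = 2 Q^{2}$ ($l{\left(Q \right)} = 2 Q Q = 2 Q^{2}$)
$l{\left(-65 \right)} - 36243 = 2 \left(-65\right)^{2} - 36243 = 2 \cdot 4225 - 36243 = 8450 - 36243 = -27793$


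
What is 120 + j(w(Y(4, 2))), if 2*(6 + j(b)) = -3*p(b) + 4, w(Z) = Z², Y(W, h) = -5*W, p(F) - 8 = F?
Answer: -496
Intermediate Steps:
p(F) = 8 + F
j(b) = -16 - 3*b/2 (j(b) = -6 + (-3*(8 + b) + 4)/2 = -6 + ((-24 - 3*b) + 4)/2 = -6 + (-20 - 3*b)/2 = -6 + (-10 - 3*b/2) = -16 - 3*b/2)
120 + j(w(Y(4, 2))) = 120 + (-16 - 3*(-5*4)²/2) = 120 + (-16 - 3/2*(-20)²) = 120 + (-16 - 3/2*400) = 120 + (-16 - 600) = 120 - 616 = -496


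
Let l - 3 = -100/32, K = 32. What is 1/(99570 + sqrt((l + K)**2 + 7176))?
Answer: 2124160/211502436437 - 8*sqrt(524289)/634507309311 ≈ 1.0034e-5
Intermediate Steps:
l = -1/8 (l = 3 - 100/32 = 3 - 100*1/32 = 3 - 25/8 = -1/8 ≈ -0.12500)
1/(99570 + sqrt((l + K)**2 + 7176)) = 1/(99570 + sqrt((-1/8 + 32)**2 + 7176)) = 1/(99570 + sqrt((255/8)**2 + 7176)) = 1/(99570 + sqrt(65025/64 + 7176)) = 1/(99570 + sqrt(524289/64)) = 1/(99570 + sqrt(524289)/8)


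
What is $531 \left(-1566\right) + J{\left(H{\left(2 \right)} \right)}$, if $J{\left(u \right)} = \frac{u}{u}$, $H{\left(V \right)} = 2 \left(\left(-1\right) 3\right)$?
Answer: $-831545$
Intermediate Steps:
$H{\left(V \right)} = -6$ ($H{\left(V \right)} = 2 \left(-3\right) = -6$)
$J{\left(u \right)} = 1$
$531 \left(-1566\right) + J{\left(H{\left(2 \right)} \right)} = 531 \left(-1566\right) + 1 = -831546 + 1 = -831545$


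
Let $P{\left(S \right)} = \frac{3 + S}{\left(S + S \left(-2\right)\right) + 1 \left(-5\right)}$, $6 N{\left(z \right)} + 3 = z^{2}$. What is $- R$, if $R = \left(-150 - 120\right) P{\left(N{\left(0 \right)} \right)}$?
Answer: $-150$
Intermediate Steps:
$N{\left(z \right)} = - \frac{1}{2} + \frac{z^{2}}{6}$
$P{\left(S \right)} = \frac{3 + S}{-5 - S}$ ($P{\left(S \right)} = \frac{3 + S}{\left(S - 2 S\right) - 5} = \frac{3 + S}{- S - 5} = \frac{3 + S}{-5 - S}$)
$R = 150$ ($R = \left(-150 - 120\right) \frac{-3 - \left(- \frac{1}{2} + \frac{0^{2}}{6}\right)}{5 - \left(\frac{1}{2} - \frac{0^{2}}{6}\right)} = - 270 \frac{-3 - \left(- \frac{1}{2} + \frac{1}{6} \cdot 0\right)}{5 + \left(- \frac{1}{2} + \frac{1}{6} \cdot 0\right)} = - 270 \frac{-3 - \left(- \frac{1}{2} + 0\right)}{5 + \left(- \frac{1}{2} + 0\right)} = - 270 \frac{-3 - - \frac{1}{2}}{5 - \frac{1}{2}} = - 270 \frac{-3 + \frac{1}{2}}{\frac{9}{2}} = - 270 \cdot \frac{2}{9} \left(- \frac{5}{2}\right) = \left(-270\right) \left(- \frac{5}{9}\right) = 150$)
$- R = \left(-1\right) 150 = -150$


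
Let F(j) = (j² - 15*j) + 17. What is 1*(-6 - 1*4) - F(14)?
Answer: -13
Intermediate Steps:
F(j) = 17 + j² - 15*j
1*(-6 - 1*4) - F(14) = 1*(-6 - 1*4) - (17 + 14² - 15*14) = 1*(-6 - 4) - (17 + 196 - 210) = 1*(-10) - 1*3 = -10 - 3 = -13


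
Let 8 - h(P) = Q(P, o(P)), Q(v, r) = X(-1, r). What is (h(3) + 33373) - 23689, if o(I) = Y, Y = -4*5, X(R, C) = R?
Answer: 9693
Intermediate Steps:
Y = -20
o(I) = -20
Q(v, r) = -1
h(P) = 9 (h(P) = 8 - 1*(-1) = 8 + 1 = 9)
(h(3) + 33373) - 23689 = (9 + 33373) - 23689 = 33382 - 23689 = 9693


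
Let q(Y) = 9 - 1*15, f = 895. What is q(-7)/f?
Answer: -6/895 ≈ -0.0067039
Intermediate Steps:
q(Y) = -6 (q(Y) = 9 - 15 = -6)
q(-7)/f = -6/895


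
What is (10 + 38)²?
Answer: 2304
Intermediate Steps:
(10 + 38)² = 48² = 2304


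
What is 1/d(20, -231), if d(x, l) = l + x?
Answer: -1/211 ≈ -0.0047393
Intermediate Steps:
1/d(20, -231) = 1/(-231 + 20) = 1/(-211) = -1/211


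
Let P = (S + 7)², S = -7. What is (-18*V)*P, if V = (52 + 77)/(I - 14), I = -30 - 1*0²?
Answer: 0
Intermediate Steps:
I = -30 (I = -30 - 1*0 = -30 + 0 = -30)
P = 0 (P = (-7 + 7)² = 0² = 0)
V = -129/44 (V = (52 + 77)/(-30 - 14) = 129/(-44) = 129*(-1/44) = -129/44 ≈ -2.9318)
(-18*V)*P = -18*(-129/44)*0 = (1161/22)*0 = 0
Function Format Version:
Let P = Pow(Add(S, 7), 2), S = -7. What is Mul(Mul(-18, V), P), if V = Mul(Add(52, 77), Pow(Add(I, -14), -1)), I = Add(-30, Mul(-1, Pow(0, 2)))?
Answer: 0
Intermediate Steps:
I = -30 (I = Add(-30, Mul(-1, 0)) = Add(-30, 0) = -30)
P = 0 (P = Pow(Add(-7, 7), 2) = Pow(0, 2) = 0)
V = Rational(-129, 44) (V = Mul(Add(52, 77), Pow(Add(-30, -14), -1)) = Mul(129, Pow(-44, -1)) = Mul(129, Rational(-1, 44)) = Rational(-129, 44) ≈ -2.9318)
Mul(Mul(-18, V), P) = Mul(Mul(-18, Rational(-129, 44)), 0) = Mul(Rational(1161, 22), 0) = 0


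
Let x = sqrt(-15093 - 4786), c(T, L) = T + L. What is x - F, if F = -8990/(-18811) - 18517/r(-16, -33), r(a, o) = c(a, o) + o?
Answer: -349060467/1542502 + I*sqrt(19879) ≈ -226.29 + 140.99*I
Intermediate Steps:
c(T, L) = L + T
r(a, o) = a + 2*o (r(a, o) = (o + a) + o = (a + o) + o = a + 2*o)
x = I*sqrt(19879) (x = sqrt(-19879) = I*sqrt(19879) ≈ 140.99*I)
F = 349060467/1542502 (F = -8990/(-18811) - 18517/(-16 + 2*(-33)) = -8990*(-1/18811) - 18517/(-16 - 66) = 8990/18811 - 18517/(-82) = 8990/18811 - 18517*(-1/82) = 8990/18811 + 18517/82 = 349060467/1542502 ≈ 226.29)
x - F = I*sqrt(19879) - 1*349060467/1542502 = I*sqrt(19879) - 349060467/1542502 = -349060467/1542502 + I*sqrt(19879)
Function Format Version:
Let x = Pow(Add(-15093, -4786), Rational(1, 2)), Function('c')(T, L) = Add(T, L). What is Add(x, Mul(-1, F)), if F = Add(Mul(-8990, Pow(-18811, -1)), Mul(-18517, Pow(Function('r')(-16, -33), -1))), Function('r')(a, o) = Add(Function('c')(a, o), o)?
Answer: Add(Rational(-349060467, 1542502), Mul(I, Pow(19879, Rational(1, 2)))) ≈ Add(-226.29, Mul(140.99, I))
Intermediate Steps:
Function('c')(T, L) = Add(L, T)
Function('r')(a, o) = Add(a, Mul(2, o)) (Function('r')(a, o) = Add(Add(o, a), o) = Add(Add(a, o), o) = Add(a, Mul(2, o)))
x = Mul(I, Pow(19879, Rational(1, 2))) (x = Pow(-19879, Rational(1, 2)) = Mul(I, Pow(19879, Rational(1, 2))) ≈ Mul(140.99, I))
F = Rational(349060467, 1542502) (F = Add(Mul(-8990, Pow(-18811, -1)), Mul(-18517, Pow(Add(-16, Mul(2, -33)), -1))) = Add(Mul(-8990, Rational(-1, 18811)), Mul(-18517, Pow(Add(-16, -66), -1))) = Add(Rational(8990, 18811), Mul(-18517, Pow(-82, -1))) = Add(Rational(8990, 18811), Mul(-18517, Rational(-1, 82))) = Add(Rational(8990, 18811), Rational(18517, 82)) = Rational(349060467, 1542502) ≈ 226.29)
Add(x, Mul(-1, F)) = Add(Mul(I, Pow(19879, Rational(1, 2))), Mul(-1, Rational(349060467, 1542502))) = Add(Mul(I, Pow(19879, Rational(1, 2))), Rational(-349060467, 1542502)) = Add(Rational(-349060467, 1542502), Mul(I, Pow(19879, Rational(1, 2))))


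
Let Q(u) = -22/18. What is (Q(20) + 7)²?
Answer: 2704/81 ≈ 33.383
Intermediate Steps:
Q(u) = -11/9 (Q(u) = -22*1/18 = -11/9)
(Q(20) + 7)² = (-11/9 + 7)² = (52/9)² = 2704/81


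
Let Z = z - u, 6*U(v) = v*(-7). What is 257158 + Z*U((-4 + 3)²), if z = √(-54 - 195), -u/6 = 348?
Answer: 254722 - 7*I*√249/6 ≈ 2.5472e+5 - 18.41*I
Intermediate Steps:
u = -2088 (u = -6*348 = -2088)
z = I*√249 (z = √(-249) = I*√249 ≈ 15.78*I)
U(v) = -7*v/6 (U(v) = (v*(-7))/6 = (-7*v)/6 = -7*v/6)
Z = 2088 + I*√249 (Z = I*√249 - 1*(-2088) = I*√249 + 2088 = 2088 + I*√249 ≈ 2088.0 + 15.78*I)
257158 + Z*U((-4 + 3)²) = 257158 + (2088 + I*√249)*(-7*(-4 + 3)²/6) = 257158 + (2088 + I*√249)*(-7/6*(-1)²) = 257158 + (2088 + I*√249)*(-7/6*1) = 257158 + (2088 + I*√249)*(-7/6) = 257158 + (-2436 - 7*I*√249/6) = 254722 - 7*I*√249/6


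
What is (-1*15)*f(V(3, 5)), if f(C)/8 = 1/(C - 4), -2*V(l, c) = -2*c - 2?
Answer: -60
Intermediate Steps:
V(l, c) = 1 + c (V(l, c) = -(-2*c - 2)/2 = -(-2 - 2*c)/2 = 1 + c)
f(C) = 8/(-4 + C) (f(C) = 8/(C - 4) = 8/(-4 + C))
(-1*15)*f(V(3, 5)) = (-1*15)*(8/(-4 + (1 + 5))) = -120/(-4 + 6) = -120/2 = -15*4 = -60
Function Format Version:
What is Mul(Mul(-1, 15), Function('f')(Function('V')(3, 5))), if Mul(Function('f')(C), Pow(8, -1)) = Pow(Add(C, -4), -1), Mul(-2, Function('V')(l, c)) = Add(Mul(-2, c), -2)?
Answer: -60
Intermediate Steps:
Function('V')(l, c) = Add(1, c) (Function('V')(l, c) = Mul(Rational(-1, 2), Add(Mul(-2, c), -2)) = Mul(Rational(-1, 2), Add(-2, Mul(-2, c))) = Add(1, c))
Function('f')(C) = Mul(8, Pow(Add(-4, C), -1)) (Function('f')(C) = Mul(8, Pow(Add(C, -4), -1)) = Mul(8, Pow(Add(-4, C), -1)))
Mul(Mul(-1, 15), Function('f')(Function('V')(3, 5))) = Mul(Mul(-1, 15), Mul(8, Pow(Add(-4, Add(1, 5)), -1))) = Mul(-15, Mul(8, Pow(Add(-4, 6), -1))) = Mul(-15, Mul(8, Pow(2, -1))) = Mul(-15, Mul(8, Rational(1, 2))) = Mul(-15, 4) = -60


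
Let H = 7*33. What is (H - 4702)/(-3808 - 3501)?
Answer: 4471/7309 ≈ 0.61171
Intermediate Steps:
H = 231
(H - 4702)/(-3808 - 3501) = (231 - 4702)/(-3808 - 3501) = -4471/(-7309) = -4471*(-1/7309) = 4471/7309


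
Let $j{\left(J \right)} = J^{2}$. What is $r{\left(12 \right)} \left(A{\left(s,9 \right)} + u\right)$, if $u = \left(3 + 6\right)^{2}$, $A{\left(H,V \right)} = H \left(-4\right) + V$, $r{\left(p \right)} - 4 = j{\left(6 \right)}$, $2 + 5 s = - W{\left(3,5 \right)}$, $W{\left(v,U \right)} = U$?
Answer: $3824$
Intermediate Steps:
$s = - \frac{7}{5}$ ($s = - \frac{2}{5} + \frac{\left(-1\right) 5}{5} = - \frac{2}{5} + \frac{1}{5} \left(-5\right) = - \frac{2}{5} - 1 = - \frac{7}{5} \approx -1.4$)
$r{\left(p \right)} = 40$ ($r{\left(p \right)} = 4 + 6^{2} = 4 + 36 = 40$)
$A{\left(H,V \right)} = V - 4 H$ ($A{\left(H,V \right)} = - 4 H + V = V - 4 H$)
$u = 81$ ($u = 9^{2} = 81$)
$r{\left(12 \right)} \left(A{\left(s,9 \right)} + u\right) = 40 \left(\left(9 - - \frac{28}{5}\right) + 81\right) = 40 \left(\left(9 + \frac{28}{5}\right) + 81\right) = 40 \left(\frac{73}{5} + 81\right) = 40 \cdot \frac{478}{5} = 3824$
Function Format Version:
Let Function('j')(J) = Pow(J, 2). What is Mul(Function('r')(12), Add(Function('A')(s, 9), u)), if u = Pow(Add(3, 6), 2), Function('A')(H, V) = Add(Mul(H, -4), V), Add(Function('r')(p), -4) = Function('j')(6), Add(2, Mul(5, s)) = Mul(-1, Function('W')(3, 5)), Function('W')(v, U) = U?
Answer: 3824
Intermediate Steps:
s = Rational(-7, 5) (s = Add(Rational(-2, 5), Mul(Rational(1, 5), Mul(-1, 5))) = Add(Rational(-2, 5), Mul(Rational(1, 5), -5)) = Add(Rational(-2, 5), -1) = Rational(-7, 5) ≈ -1.4000)
Function('r')(p) = 40 (Function('r')(p) = Add(4, Pow(6, 2)) = Add(4, 36) = 40)
Function('A')(H, V) = Add(V, Mul(-4, H)) (Function('A')(H, V) = Add(Mul(-4, H), V) = Add(V, Mul(-4, H)))
u = 81 (u = Pow(9, 2) = 81)
Mul(Function('r')(12), Add(Function('A')(s, 9), u)) = Mul(40, Add(Add(9, Mul(-4, Rational(-7, 5))), 81)) = Mul(40, Add(Add(9, Rational(28, 5)), 81)) = Mul(40, Add(Rational(73, 5), 81)) = Mul(40, Rational(478, 5)) = 3824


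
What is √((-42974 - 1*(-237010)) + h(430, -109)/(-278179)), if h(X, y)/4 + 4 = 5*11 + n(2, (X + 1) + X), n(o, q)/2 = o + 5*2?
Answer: 4*√64097378921/2299 ≈ 440.50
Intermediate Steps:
n(o, q) = 20 + 2*o (n(o, q) = 2*(o + 5*2) = 2*(o + 10) = 2*(10 + o) = 20 + 2*o)
h(X, y) = 300 (h(X, y) = -16 + 4*(5*11 + (20 + 2*2)) = -16 + 4*(55 + (20 + 4)) = -16 + 4*(55 + 24) = -16 + 4*79 = -16 + 316 = 300)
√((-42974 - 1*(-237010)) + h(430, -109)/(-278179)) = √((-42974 - 1*(-237010)) + 300/(-278179)) = √((-42974 + 237010) + 300*(-1/278179)) = √(194036 - 300/278179) = √(53976740144/278179) = 4*√64097378921/2299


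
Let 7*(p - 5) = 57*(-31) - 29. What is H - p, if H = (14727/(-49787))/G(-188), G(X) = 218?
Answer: 19113026637/75974962 ≈ 251.57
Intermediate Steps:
p = -1761/7 (p = 5 + (57*(-31) - 29)/7 = 5 + (-1767 - 29)/7 = 5 + (1/7)*(-1796) = 5 - 1796/7 = -1761/7 ≈ -251.57)
H = -14727/10853566 (H = (14727/(-49787))/218 = (14727*(-1/49787))*(1/218) = -14727/49787*1/218 = -14727/10853566 ≈ -0.0013569)
H - p = -14727/10853566 - 1*(-1761/7) = -14727/10853566 + 1761/7 = 19113026637/75974962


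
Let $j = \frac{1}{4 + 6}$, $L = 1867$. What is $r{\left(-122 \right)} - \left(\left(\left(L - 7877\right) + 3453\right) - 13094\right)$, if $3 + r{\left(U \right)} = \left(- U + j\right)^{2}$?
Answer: $\frac{3055641}{100} \approx 30556.0$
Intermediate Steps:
$j = \frac{1}{10} \approx 0.1$
$r{\left(U \right)} = -3 + \left(\frac{1}{10} - U\right)^{2}$ ($r{\left(U \right)} = -3 + \left(- U + \frac{1}{10}\right)^{2} = -3 + \left(\frac{1}{10} - U\right)^{2}$)
$r{\left(-122 \right)} - \left(\left(\left(L - 7877\right) + 3453\right) - 13094\right) = \left(-3 + \frac{\left(-1 + 10 \left(-122\right)\right)^{2}}{100}\right) - \left(\left(\left(1867 - 7877\right) + 3453\right) - 13094\right) = \left(-3 + \frac{\left(-1 - 1220\right)^{2}}{100}\right) - \left(\left(-6010 + 3453\right) - 13094\right) = \left(-3 + \frac{\left(-1221\right)^{2}}{100}\right) - \left(-2557 - 13094\right) = \left(-3 + \frac{1}{100} \cdot 1490841\right) - -15651 = \left(-3 + \frac{1490841}{100}\right) + 15651 = \frac{1490541}{100} + 15651 = \frac{3055641}{100}$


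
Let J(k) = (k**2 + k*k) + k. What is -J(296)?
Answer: -175528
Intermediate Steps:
J(k) = k + 2*k**2 (J(k) = (k**2 + k**2) + k = 2*k**2 + k = k + 2*k**2)
-J(296) = -296*(1 + 2*296) = -296*(1 + 592) = -296*593 = -1*175528 = -175528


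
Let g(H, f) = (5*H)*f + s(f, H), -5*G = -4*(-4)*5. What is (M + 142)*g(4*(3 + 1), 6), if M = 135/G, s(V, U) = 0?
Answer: 64110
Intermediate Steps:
G = -16 (G = -(-4*(-4))*5/5 = -16*5/5 = -1/5*80 = -16)
g(H, f) = 5*H*f (g(H, f) = (5*H)*f + 0 = 5*H*f + 0 = 5*H*f)
M = -135/16 (M = 135/(-16) = 135*(-1/16) = -135/16 ≈ -8.4375)
(M + 142)*g(4*(3 + 1), 6) = (-135/16 + 142)*(5*(4*(3 + 1))*6) = 2137*(5*(4*4)*6)/16 = 2137*(5*16*6)/16 = (2137/16)*480 = 64110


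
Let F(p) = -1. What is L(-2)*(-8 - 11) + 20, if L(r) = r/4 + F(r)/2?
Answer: 39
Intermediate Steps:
L(r) = -½ + r/4 (L(r) = r/4 - 1/2 = r*(¼) - 1*½ = r/4 - ½ = -½ + r/4)
L(-2)*(-8 - 11) + 20 = (-½ + (¼)*(-2))*(-8 - 11) + 20 = (-½ - ½)*(-19) + 20 = -1*(-19) + 20 = 19 + 20 = 39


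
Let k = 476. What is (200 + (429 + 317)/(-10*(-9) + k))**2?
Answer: 3245922729/80089 ≈ 40529.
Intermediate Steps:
(200 + (429 + 317)/(-10*(-9) + k))**2 = (200 + (429 + 317)/(-10*(-9) + 476))**2 = (200 + 746/(90 + 476))**2 = (200 + 746/566)**2 = (200 + 746*(1/566))**2 = (200 + 373/283)**2 = (56973/283)**2 = 3245922729/80089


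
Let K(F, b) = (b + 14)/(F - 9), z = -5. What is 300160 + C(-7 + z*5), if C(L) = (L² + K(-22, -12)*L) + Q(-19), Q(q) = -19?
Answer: 9336179/31 ≈ 3.0117e+5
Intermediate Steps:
K(F, b) = (14 + b)/(-9 + F)
C(L) = -19 + L² - 2*L/31 (C(L) = (L² + ((14 - 12)/(-9 - 22))*L) - 19 = (L² + (2/(-31))*L) - 19 = (L² + (-1/31*2)*L) - 19 = (L² - 2*L/31) - 19 = -19 + L² - 2*L/31)
300160 + C(-7 + z*5) = 300160 + (-19 + (-7 - 5*5)² - 2*(-7 - 5*5)/31) = 300160 + (-19 + (-7 - 25)² - 2*(-7 - 25)/31) = 300160 + (-19 + (-32)² - 2/31*(-32)) = 300160 + (-19 + 1024 + 64/31) = 300160 + 31219/31 = 9336179/31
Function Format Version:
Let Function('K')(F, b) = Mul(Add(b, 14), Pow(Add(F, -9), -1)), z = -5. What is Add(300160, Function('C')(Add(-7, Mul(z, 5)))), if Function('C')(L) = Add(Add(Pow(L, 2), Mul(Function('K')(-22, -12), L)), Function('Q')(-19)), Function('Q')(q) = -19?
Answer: Rational(9336179, 31) ≈ 3.0117e+5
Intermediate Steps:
Function('K')(F, b) = Mul(Pow(Add(-9, F), -1), Add(14, b)) (Function('K')(F, b) = Mul(Add(14, b), Pow(Add(-9, F), -1)) = Mul(Pow(Add(-9, F), -1), Add(14, b)))
Function('C')(L) = Add(-19, Pow(L, 2), Mul(Rational(-2, 31), L)) (Function('C')(L) = Add(Add(Pow(L, 2), Mul(Mul(Pow(Add(-9, -22), -1), Add(14, -12)), L)), -19) = Add(Add(Pow(L, 2), Mul(Mul(Pow(-31, -1), 2), L)), -19) = Add(Add(Pow(L, 2), Mul(Mul(Rational(-1, 31), 2), L)), -19) = Add(Add(Pow(L, 2), Mul(Rational(-2, 31), L)), -19) = Add(-19, Pow(L, 2), Mul(Rational(-2, 31), L)))
Add(300160, Function('C')(Add(-7, Mul(z, 5)))) = Add(300160, Add(-19, Pow(Add(-7, Mul(-5, 5)), 2), Mul(Rational(-2, 31), Add(-7, Mul(-5, 5))))) = Add(300160, Add(-19, Pow(Add(-7, -25), 2), Mul(Rational(-2, 31), Add(-7, -25)))) = Add(300160, Add(-19, Pow(-32, 2), Mul(Rational(-2, 31), -32))) = Add(300160, Add(-19, 1024, Rational(64, 31))) = Add(300160, Rational(31219, 31)) = Rational(9336179, 31)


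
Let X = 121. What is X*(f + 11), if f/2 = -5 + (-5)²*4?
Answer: 24321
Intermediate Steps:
f = 190 (f = 2*(-5 + (-5)²*4) = 2*(-5 + 25*4) = 2*(-5 + 100) = 2*95 = 190)
X*(f + 11) = 121*(190 + 11) = 121*201 = 24321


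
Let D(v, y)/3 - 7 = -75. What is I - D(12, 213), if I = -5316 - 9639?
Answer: -14751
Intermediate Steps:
D(v, y) = -204 (D(v, y) = 21 + 3*(-75) = 21 - 225 = -204)
I = -14955
I - D(12, 213) = -14955 - 1*(-204) = -14955 + 204 = -14751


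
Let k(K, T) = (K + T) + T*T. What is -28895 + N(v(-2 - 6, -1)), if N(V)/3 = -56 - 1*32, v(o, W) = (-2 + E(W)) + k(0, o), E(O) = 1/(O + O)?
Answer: -29159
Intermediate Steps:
E(O) = 1/(2*O)
k(K, T) = K + T + T² (k(K, T) = (K + T) + T² = K + T + T²)
v(o, W) = -2 + o + o² + 1/(2*W) (v(o, W) = (-2 + 1/(2*W)) + (0 + o + o²) = (-2 + 1/(2*W)) + (o + o²) = -2 + o + o² + 1/(2*W))
N(V) = -264 (N(V) = 3*(-56 - 1*32) = 3*(-56 - 32) = 3*(-88) = -264)
-28895 + N(v(-2 - 6, -1)) = -28895 - 264 = -29159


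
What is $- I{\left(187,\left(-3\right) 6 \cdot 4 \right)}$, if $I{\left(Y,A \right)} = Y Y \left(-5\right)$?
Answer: $174845$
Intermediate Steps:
$I{\left(Y,A \right)} = - 5 Y^{2}$ ($I{\left(Y,A \right)} = Y^{2} \left(-5\right) = - 5 Y^{2}$)
$- I{\left(187,\left(-3\right) 6 \cdot 4 \right)} = - \left(-5\right) 187^{2} = - \left(-5\right) 34969 = \left(-1\right) \left(-174845\right) = 174845$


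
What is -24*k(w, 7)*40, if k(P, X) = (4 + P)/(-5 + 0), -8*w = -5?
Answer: 888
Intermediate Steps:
w = 5/8 (w = -1/8*(-5) = 5/8 ≈ 0.62500)
k(P, X) = -4/5 - P/5 (k(P, X) = (4 + P)/(-5) = (4 + P)*(-1/5) = -4/5 - P/5)
-24*k(w, 7)*40 = -24*(-4/5 - 1/5*5/8)*40 = -24*(-4/5 - 1/8)*40 = -24*(-37/40)*40 = (111/5)*40 = 888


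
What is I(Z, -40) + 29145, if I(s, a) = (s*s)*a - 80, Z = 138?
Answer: -732695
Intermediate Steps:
I(s, a) = -80 + a*s² (I(s, a) = s²*a - 80 = a*s² - 80 = -80 + a*s²)
I(Z, -40) + 29145 = (-80 - 40*138²) + 29145 = (-80 - 40*19044) + 29145 = (-80 - 761760) + 29145 = -761840 + 29145 = -732695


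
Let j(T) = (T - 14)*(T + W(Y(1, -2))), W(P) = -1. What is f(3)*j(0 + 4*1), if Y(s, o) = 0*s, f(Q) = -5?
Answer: 150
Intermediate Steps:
Y(s, o) = 0
j(T) = (-1 + T)*(-14 + T) (j(T) = (T - 14)*(T - 1) = (-14 + T)*(-1 + T) = (-1 + T)*(-14 + T))
f(3)*j(0 + 4*1) = -5*(14 + (0 + 4*1)² - 15*(0 + 4*1)) = -5*(14 + (0 + 4)² - 15*(0 + 4)) = -5*(14 + 4² - 15*4) = -5*(14 + 16 - 60) = -5*(-30) = 150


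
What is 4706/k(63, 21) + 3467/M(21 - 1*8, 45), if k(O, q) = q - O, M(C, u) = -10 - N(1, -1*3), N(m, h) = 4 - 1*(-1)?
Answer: -36034/105 ≈ -343.18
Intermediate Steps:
N(m, h) = 5 (N(m, h) = 4 + 1 = 5)
M(C, u) = -15 (M(C, u) = -10 - 1*5 = -10 - 5 = -15)
4706/k(63, 21) + 3467/M(21 - 1*8, 45) = 4706/(21 - 1*63) + 3467/(-15) = 4706/(21 - 63) + 3467*(-1/15) = 4706/(-42) - 3467/15 = 4706*(-1/42) - 3467/15 = -2353/21 - 3467/15 = -36034/105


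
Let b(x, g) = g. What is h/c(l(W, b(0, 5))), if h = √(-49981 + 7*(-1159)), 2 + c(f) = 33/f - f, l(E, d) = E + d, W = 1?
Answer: -2*I*√58094/5 ≈ -96.411*I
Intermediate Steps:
c(f) = -2 - f + 33/f (c(f) = -2 + (33/f - f) = -2 + (-f + 33/f) = -2 - f + 33/f)
h = I*√58094 (h = √(-49981 - 8113) = √(-58094) = I*√58094 ≈ 241.03*I)
h/c(l(W, b(0, 5))) = (I*√58094)/(-2 - (1 + 5) + 33/(1 + 5)) = (I*√58094)/(-2 - 1*6 + 33/6) = (I*√58094)/(-2 - 6 + 33*(⅙)) = (I*√58094)/(-2 - 6 + 11/2) = (I*√58094)/(-5/2) = (I*√58094)*(-⅖) = -2*I*√58094/5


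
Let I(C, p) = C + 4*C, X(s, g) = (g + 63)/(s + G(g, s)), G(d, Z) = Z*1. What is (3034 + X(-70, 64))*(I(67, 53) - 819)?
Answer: -51380593/35 ≈ -1.4680e+6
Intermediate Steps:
G(d, Z) = Z
X(s, g) = (63 + g)/(2*s) (X(s, g) = (g + 63)/(s + s) = (63 + g)/((2*s)) = (63 + g)*(1/(2*s)) = (63 + g)/(2*s))
I(C, p) = 5*C
(3034 + X(-70, 64))*(I(67, 53) - 819) = (3034 + (½)*(63 + 64)/(-70))*(5*67 - 819) = (3034 + (½)*(-1/70)*127)*(335 - 819) = (3034 - 127/140)*(-484) = (424633/140)*(-484) = -51380593/35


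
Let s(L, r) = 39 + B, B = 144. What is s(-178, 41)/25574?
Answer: 183/25574 ≈ 0.0071557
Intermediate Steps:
s(L, r) = 183 (s(L, r) = 39 + 144 = 183)
s(-178, 41)/25574 = 183/25574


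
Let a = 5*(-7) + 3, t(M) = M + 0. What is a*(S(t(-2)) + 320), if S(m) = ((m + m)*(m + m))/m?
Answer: -9984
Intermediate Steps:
t(M) = M
a = -32 (a = -35 + 3 = -32)
S(m) = 4*m (S(m) = ((2*m)*(2*m))/m = (4*m**2)/m = 4*m)
a*(S(t(-2)) + 320) = -32*(4*(-2) + 320) = -32*(-8 + 320) = -32*312 = -9984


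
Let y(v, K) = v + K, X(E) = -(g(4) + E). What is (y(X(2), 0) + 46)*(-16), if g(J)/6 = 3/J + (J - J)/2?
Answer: -632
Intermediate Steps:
g(J) = 18/J (g(J) = 6*(3/J + (J - J)/2) = 6*(3/J + 0*(½)) = 6*(3/J + 0) = 6*(3/J) = 18/J)
X(E) = -9/2 - E (X(E) = -(18/4 + E) = -(18*(¼) + E) = -(9/2 + E) = -9/2 - E)
y(v, K) = K + v
(y(X(2), 0) + 46)*(-16) = ((0 + (-9/2 - 1*2)) + 46)*(-16) = ((0 + (-9/2 - 2)) + 46)*(-16) = ((0 - 13/2) + 46)*(-16) = (-13/2 + 46)*(-16) = (79/2)*(-16) = -632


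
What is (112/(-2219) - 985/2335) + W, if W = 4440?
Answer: 657223239/148039 ≈ 4439.5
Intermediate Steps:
(112/(-2219) - 985/2335) + W = (112/(-2219) - 985/2335) + 4440 = (112*(-1/2219) - 985*1/2335) + 4440 = (-16/317 - 197/467) + 4440 = -69921/148039 + 4440 = 657223239/148039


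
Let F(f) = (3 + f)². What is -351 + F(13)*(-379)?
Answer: -97375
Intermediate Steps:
-351 + F(13)*(-379) = -351 + (3 + 13)²*(-379) = -351 + 16²*(-379) = -351 + 256*(-379) = -351 - 97024 = -97375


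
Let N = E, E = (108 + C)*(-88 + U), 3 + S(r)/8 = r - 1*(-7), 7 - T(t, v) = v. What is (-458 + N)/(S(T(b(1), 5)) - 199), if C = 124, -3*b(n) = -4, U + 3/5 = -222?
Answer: 362586/755 ≈ 480.25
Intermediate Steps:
U = -1113/5 (U = -⅗ - 222 = -1113/5 ≈ -222.60)
b(n) = 4/3 (b(n) = -⅓*(-4) = 4/3)
T(t, v) = 7 - v
S(r) = 32 + 8*r (S(r) = -24 + 8*(r - 1*(-7)) = -24 + 8*(r + 7) = -24 + 8*(7 + r) = -24 + (56 + 8*r) = 32 + 8*r)
E = -360296/5 (E = (108 + 124)*(-88 - 1113/5) = 232*(-1553/5) = -360296/5 ≈ -72059.)
N = -360296/5 ≈ -72059.
(-458 + N)/(S(T(b(1), 5)) - 199) = (-458 - 360296/5)/((32 + 8*(7 - 1*5)) - 199) = -362586/(5*((32 + 8*(7 - 5)) - 199)) = -362586/(5*((32 + 8*2) - 199)) = -362586/(5*((32 + 16) - 199)) = -362586/(5*(48 - 199)) = -362586/5/(-151) = -362586/5*(-1/151) = 362586/755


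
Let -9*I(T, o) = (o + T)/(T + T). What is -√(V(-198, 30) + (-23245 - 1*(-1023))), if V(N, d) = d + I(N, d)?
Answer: -I*√217504254/99 ≈ -148.97*I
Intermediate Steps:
I(T, o) = -(T + o)/(18*T) (I(T, o) = -(o + T)/(9*(T + T)) = -(T + o)/(9*(2*T)) = -(T + o)*1/(2*T)/9 = -(T + o)/(18*T))
V(N, d) = d + (-N - d)/(18*N)
-√(V(-198, 30) + (-23245 - 1*(-1023))) = -√((-1/18 + 30 - 1/18*30/(-198)) + (-23245 - 1*(-1023))) = -√((-1/18 + 30 - 1/18*30*(-1/198)) + (-23245 + 1023)) = -√((-1/18 + 30 + 5/594) - 22222) = -√(8896/297 - 22222) = -√(-6591038/297) = -I*√217504254/99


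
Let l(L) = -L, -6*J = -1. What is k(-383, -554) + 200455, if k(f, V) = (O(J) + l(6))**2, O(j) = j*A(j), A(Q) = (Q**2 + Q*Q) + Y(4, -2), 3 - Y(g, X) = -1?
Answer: 2338437745/11664 ≈ 2.0048e+5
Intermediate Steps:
J = 1/6 (J = -1/6*(-1) = 1/6 ≈ 0.16667)
Y(g, X) = 4 (Y(g, X) = 3 - 1*(-1) = 3 + 1 = 4)
A(Q) = 4 + 2*Q**2 (A(Q) = (Q**2 + Q*Q) + 4 = (Q**2 + Q**2) + 4 = 2*Q**2 + 4 = 4 + 2*Q**2)
O(j) = j*(4 + 2*j**2)
k(f, V) = 330625/11664 (k(f, V) = (2*(1/6)*(2 + (1/6)**2) - 1*6)**2 = (2*(1/6)*(2 + 1/36) - 6)**2 = (2*(1/6)*(73/36) - 6)**2 = (73/108 - 6)**2 = (-575/108)**2 = 330625/11664)
k(-383, -554) + 200455 = 330625/11664 + 200455 = 2338437745/11664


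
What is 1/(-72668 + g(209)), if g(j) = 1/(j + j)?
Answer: -418/30375223 ≈ -1.3761e-5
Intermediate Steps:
g(j) = 1/(2*j)
1/(-72668 + g(209)) = 1/(-72668 + (1/2)/209) = 1/(-72668 + (1/2)*(1/209)) = 1/(-72668 + 1/418) = 1/(-30375223/418) = -418/30375223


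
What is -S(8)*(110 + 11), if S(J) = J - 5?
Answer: -363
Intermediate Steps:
S(J) = -5 + J
-S(8)*(110 + 11) = -(-5 + 8)*(110 + 11) = -3*121 = -1*363 = -363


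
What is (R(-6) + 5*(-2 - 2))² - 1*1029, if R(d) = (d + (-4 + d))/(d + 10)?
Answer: -453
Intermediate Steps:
R(d) = (-4 + 2*d)/(10 + d)
(R(-6) + 5*(-2 - 2))² - 1*1029 = (2*(-2 - 6)/(10 - 6) + 5*(-2 - 2))² - 1*1029 = (2*(-8)/4 + 5*(-4))² - 1029 = (2*(¼)*(-8) - 20)² - 1029 = (-4 - 20)² - 1029 = (-24)² - 1029 = 576 - 1029 = -453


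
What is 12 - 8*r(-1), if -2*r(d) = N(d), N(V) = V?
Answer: 8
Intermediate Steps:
r(d) = -d/2
12 - 8*r(-1) = 12 - (-4)*(-1) = 12 - 8*½ = 12 - 4 = 8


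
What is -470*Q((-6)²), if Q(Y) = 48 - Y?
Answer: -5640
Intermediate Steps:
-470*Q((-6)²) = -470*(48 - 1*(-6)²) = -470*(48 - 1*36) = -470*(48 - 36) = -470*12 = -5640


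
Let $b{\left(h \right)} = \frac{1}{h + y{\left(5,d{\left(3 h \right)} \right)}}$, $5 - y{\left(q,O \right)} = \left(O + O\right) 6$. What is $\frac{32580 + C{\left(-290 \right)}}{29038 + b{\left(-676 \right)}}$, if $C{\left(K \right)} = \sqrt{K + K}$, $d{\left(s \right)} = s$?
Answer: $\frac{771005700}{687184271} + \frac{47330 i \sqrt{145}}{687184271} \approx 1.122 + 0.00082937 i$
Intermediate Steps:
$y{\left(q,O \right)} = 5 - 12 O$ ($y{\left(q,O \right)} = 5 - \left(O + O\right) 6 = 5 - 2 O 6 = 5 - 12 O$)
$C{\left(K \right)} = \sqrt{2} \sqrt{K}$ ($C{\left(K \right)} = \sqrt{2 K} = \sqrt{2} \sqrt{K}$)
$b{\left(h \right)} = \frac{1}{5 - 35 h}$ ($b{\left(h \right)} = \frac{1}{h - \left(-5 + 12 \cdot 3 h\right)} = \frac{1}{h - \left(-5 + 36 h\right)} = \frac{1}{5 - 35 h}$)
$\frac{32580 + C{\left(-290 \right)}}{29038 + b{\left(-676 \right)}} = \frac{32580 + \sqrt{2} \sqrt{-290}}{29038 + \frac{1}{5 \left(1 - -4732\right)}} = \frac{32580 + \sqrt{2} i \sqrt{290}}{29038 + \frac{1}{5 \left(1 + 4732\right)}} = \frac{32580 + 2 i \sqrt{145}}{29038 + \frac{1}{5 \cdot 4733}} = \frac{32580 + 2 i \sqrt{145}}{29038 + \frac{1}{5} \cdot \frac{1}{4733}} = \frac{32580 + 2 i \sqrt{145}}{29038 + \frac{1}{23665}} = \frac{32580 + 2 i \sqrt{145}}{\frac{687184271}{23665}} = \left(32580 + 2 i \sqrt{145}\right) \frac{23665}{687184271} = \frac{771005700}{687184271} + \frac{47330 i \sqrt{145}}{687184271}$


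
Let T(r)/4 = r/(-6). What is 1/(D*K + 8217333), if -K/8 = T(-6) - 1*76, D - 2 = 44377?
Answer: 1/33779637 ≈ 2.9604e-8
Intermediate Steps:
D = 44379 (D = 2 + 44377 = 44379)
T(r) = -2*r/3 (T(r) = 4*(r/(-6)) = 4*(r*(-1/6)) = 4*(-r/6) = -2*r/3)
K = 576 (K = -8*(-2/3*(-6) - 1*76) = -8*(4 - 76) = -8*(-72) = 576)
1/(D*K + 8217333) = 1/(44379*576 + 8217333) = 1/(25562304 + 8217333) = 1/33779637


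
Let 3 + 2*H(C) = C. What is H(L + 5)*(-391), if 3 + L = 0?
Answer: 391/2 ≈ 195.50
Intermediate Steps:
L = -3 (L = -3 + 0 = -3)
H(C) = -3/2 + C/2
H(L + 5)*(-391) = (-3/2 + (-3 + 5)/2)*(-391) = (-3/2 + (½)*2)*(-391) = (-3/2 + 1)*(-391) = -½*(-391) = 391/2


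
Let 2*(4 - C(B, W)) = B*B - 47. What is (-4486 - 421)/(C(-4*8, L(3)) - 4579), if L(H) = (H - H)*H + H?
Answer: 9814/10127 ≈ 0.96909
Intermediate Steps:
L(H) = H (L(H) = 0*H + H = 0 + H = H)
C(B, W) = 55/2 - B²/2 (C(B, W) = 4 - (B*B - 47)/2 = 4 - (B² - 47)/2 = 4 - (-47 + B²)/2 = 4 + (47/2 - B²/2) = 55/2 - B²/2)
(-4486 - 421)/(C(-4*8, L(3)) - 4579) = (-4486 - 421)/((55/2 - (-4*8)²/2) - 4579) = -4907/((55/2 - ½*(-32)²) - 4579) = -4907/((55/2 - ½*1024) - 4579) = -4907/((55/2 - 512) - 4579) = -4907/(-969/2 - 4579) = -4907/(-10127/2) = -4907*(-2/10127) = 9814/10127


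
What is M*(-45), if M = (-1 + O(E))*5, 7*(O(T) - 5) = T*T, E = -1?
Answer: -6525/7 ≈ -932.14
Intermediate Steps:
O(T) = 5 + T²/7 (O(T) = 5 + (T*T)/7 = 5 + T²/7)
M = 145/7 (M = (-1 + (5 + (⅐)*(-1)²))*5 = (-1 + (5 + (⅐)*1))*5 = (-1 + (5 + ⅐))*5 = (-1 + 36/7)*5 = (29/7)*5 = 145/7 ≈ 20.714)
M*(-45) = (145/7)*(-45) = -6525/7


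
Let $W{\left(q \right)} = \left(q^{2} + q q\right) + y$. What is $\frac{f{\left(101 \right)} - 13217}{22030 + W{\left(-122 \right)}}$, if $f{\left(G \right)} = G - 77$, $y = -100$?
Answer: $- \frac{13193}{51698} \approx -0.25519$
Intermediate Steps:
$f{\left(G \right)} = -77 + G$ ($f{\left(G \right)} = G - 77 = -77 + G$)
$W{\left(q \right)} = -100 + 2 q^{2}$ ($W{\left(q \right)} = \left(q^{2} + q q\right) - 100 = \left(q^{2} + q^{2}\right) - 100 = 2 q^{2} - 100 = -100 + 2 q^{2}$)
$\frac{f{\left(101 \right)} - 13217}{22030 + W{\left(-122 \right)}} = \frac{\left(-77 + 101\right) - 13217}{22030 - \left(100 - 2 \left(-122\right)^{2}\right)} = \frac{24 - 13217}{22030 + \left(-100 + 2 \cdot 14884\right)} = - \frac{13193}{22030 + \left(-100 + 29768\right)} = - \frac{13193}{22030 + 29668} = - \frac{13193}{51698}$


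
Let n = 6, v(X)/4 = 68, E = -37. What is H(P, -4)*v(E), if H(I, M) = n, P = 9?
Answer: 1632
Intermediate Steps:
v(X) = 272 (v(X) = 4*68 = 272)
H(I, M) = 6
H(P, -4)*v(E) = 6*272 = 1632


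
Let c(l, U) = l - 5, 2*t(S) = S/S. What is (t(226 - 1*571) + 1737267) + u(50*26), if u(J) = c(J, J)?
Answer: 3477125/2 ≈ 1.7386e+6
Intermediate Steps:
t(S) = ½ (t(S) = (S/S)/2 = (½)*1 = ½)
c(l, U) = -5 + l
u(J) = -5 + J
(t(226 - 1*571) + 1737267) + u(50*26) = (½ + 1737267) + (-5 + 50*26) = 3474535/2 + (-5 + 1300) = 3474535/2 + 1295 = 3477125/2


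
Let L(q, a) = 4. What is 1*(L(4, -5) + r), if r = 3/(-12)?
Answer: 15/4 ≈ 3.7500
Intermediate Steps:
r = -1/4 (r = 3*(-1/12) = -1/4 ≈ -0.25000)
1*(L(4, -5) + r) = 1*(4 - 1/4) = 1*(15/4) = 15/4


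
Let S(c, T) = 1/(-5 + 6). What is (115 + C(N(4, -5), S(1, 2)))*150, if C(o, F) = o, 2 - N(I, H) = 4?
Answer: 16950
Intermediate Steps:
N(I, H) = -2 (N(I, H) = 2 - 1*4 = 2 - 4 = -2)
S(c, T) = 1 (S(c, T) = 1/1 = 1)
(115 + C(N(4, -5), S(1, 2)))*150 = (115 - 2)*150 = 113*150 = 16950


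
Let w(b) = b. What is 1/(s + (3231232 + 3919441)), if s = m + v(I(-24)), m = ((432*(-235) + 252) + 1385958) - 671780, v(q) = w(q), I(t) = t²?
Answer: 1/7764159 ≈ 1.2880e-7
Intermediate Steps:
v(q) = q
m = 612910 (m = ((-101520 + 252) + 1385958) - 671780 = (-101268 + 1385958) - 671780 = 1284690 - 671780 = 612910)
s = 613486 (s = 612910 + (-24)² = 612910 + 576 = 613486)
1/(s + (3231232 + 3919441)) = 1/(613486 + (3231232 + 3919441)) = 1/(613486 + 7150673) = 1/7764159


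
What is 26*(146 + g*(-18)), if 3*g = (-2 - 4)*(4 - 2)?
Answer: 5668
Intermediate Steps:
g = -4 (g = ((-2 - 4)*(4 - 2))/3 = (-6*2)/3 = (⅓)*(-12) = -4)
26*(146 + g*(-18)) = 26*(146 - 4*(-18)) = 26*(146 + 72) = 26*218 = 5668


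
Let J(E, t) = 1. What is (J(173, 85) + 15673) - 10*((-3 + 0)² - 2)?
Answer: 15604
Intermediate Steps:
(J(173, 85) + 15673) - 10*((-3 + 0)² - 2) = (1 + 15673) - 10*((-3 + 0)² - 2) = 15674 - 10*((-3)² - 2) = 15674 - 10*(9 - 2) = 15674 - 10*7 = 15674 - 70 = 15604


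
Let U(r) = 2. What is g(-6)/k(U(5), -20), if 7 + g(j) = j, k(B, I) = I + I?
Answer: 13/40 ≈ 0.32500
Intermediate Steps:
k(B, I) = 2*I
g(j) = -7 + j
g(-6)/k(U(5), -20) = (-7 - 6)/((2*(-20))) = -13/(-40) = -13*(-1/40) = 13/40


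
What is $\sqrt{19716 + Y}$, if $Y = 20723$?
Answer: $\sqrt{40439} \approx 201.09$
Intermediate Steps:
$\sqrt{19716 + Y} = \sqrt{19716 + 20723} = \sqrt{40439}$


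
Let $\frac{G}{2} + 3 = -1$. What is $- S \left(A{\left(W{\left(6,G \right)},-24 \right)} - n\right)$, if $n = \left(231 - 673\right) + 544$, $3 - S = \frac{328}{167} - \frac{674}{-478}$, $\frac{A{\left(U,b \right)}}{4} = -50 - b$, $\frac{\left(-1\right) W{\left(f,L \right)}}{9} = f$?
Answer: $- \frac{3075992}{39913} \approx -77.067$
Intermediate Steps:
$G = -8$ ($G = -6 + 2 \left(-1\right) = -6 - 2 = -8$)
$W{\left(f,L \right)} = - 9 f$
$A{\left(U,b \right)} = -200 - 4 b$ ($A{\left(U,b \right)} = 4 \left(-50 - b\right) = -200 - 4 b$)
$S = - \frac{14932}{39913}$ ($S = 3 - \left(\frac{328}{167} - \frac{674}{-478}\right) = 3 - \left(328 \cdot \frac{1}{167} - - \frac{337}{239}\right) = 3 - \left(\frac{328}{167} + \frac{337}{239}\right) = 3 - \frac{134671}{39913} = - \frac{14932}{39913} \approx -0.37411$)
$n = 102$ ($n = -442 + 544 = 102$)
$- S \left(A{\left(W{\left(6,G \right)},-24 \right)} - n\right) = \left(-1\right) \left(- \frac{14932}{39913}\right) \left(\left(-200 - -96\right) - 102\right) = \frac{14932 \left(\left(-200 + 96\right) - 102\right)}{39913} = \frac{14932 \left(-104 - 102\right)}{39913} = \frac{14932}{39913} \left(-206\right) = - \frac{3075992}{39913}$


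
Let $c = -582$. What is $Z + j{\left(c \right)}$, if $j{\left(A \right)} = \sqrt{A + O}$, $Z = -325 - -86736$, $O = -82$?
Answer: $86411 + 2 i \sqrt{166} \approx 86411.0 + 25.768 i$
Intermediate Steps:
$Z = 86411$ ($Z = -325 + 86736 = 86411$)
$j{\left(A \right)} = \sqrt{-82 + A}$ ($j{\left(A \right)} = \sqrt{A - 82} = \sqrt{-82 + A}$)
$Z + j{\left(c \right)} = 86411 + \sqrt{-82 - 582} = 86411 + \sqrt{-664} = 86411 + 2 i \sqrt{166}$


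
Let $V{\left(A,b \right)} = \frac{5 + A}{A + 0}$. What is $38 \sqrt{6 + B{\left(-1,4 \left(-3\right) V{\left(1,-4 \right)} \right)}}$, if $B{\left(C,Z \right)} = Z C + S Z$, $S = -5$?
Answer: $38 \sqrt{438} \approx 795.28$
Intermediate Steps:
$V{\left(A,b \right)} = \frac{5 + A}{A}$
$B{\left(C,Z \right)} = - 5 Z + C Z$ ($B{\left(C,Z \right)} = Z C - 5 Z = C Z - 5 Z = - 5 Z + C Z$)
$38 \sqrt{6 + B{\left(-1,4 \left(-3\right) V{\left(1,-4 \right)} \right)}} = 38 \sqrt{6 + 4 \left(-3\right) \frac{5 + 1}{1} \left(-5 - 1\right)} = 38 \sqrt{6 + - 12 \cdot 1 \cdot 6 \left(-6\right)} = 38 \sqrt{6 + \left(-12\right) 6 \left(-6\right)} = 38 \sqrt{6 - -432} = 38 \sqrt{6 + 432} = 38 \sqrt{438}$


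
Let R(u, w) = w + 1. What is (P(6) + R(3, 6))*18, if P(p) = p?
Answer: 234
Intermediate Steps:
R(u, w) = 1 + w
(P(6) + R(3, 6))*18 = (6 + (1 + 6))*18 = (6 + 7)*18 = 13*18 = 234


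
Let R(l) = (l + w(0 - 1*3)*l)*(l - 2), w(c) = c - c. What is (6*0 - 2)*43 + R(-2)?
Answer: -78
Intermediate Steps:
w(c) = 0
R(l) = l*(-2 + l) (R(l) = (l + 0*l)*(l - 2) = (l + 0)*(-2 + l) = l*(-2 + l))
(6*0 - 2)*43 + R(-2) = (6*0 - 2)*43 - 2*(-2 - 2) = (0 - 2)*43 - 2*(-4) = -2*43 + 8 = -86 + 8 = -78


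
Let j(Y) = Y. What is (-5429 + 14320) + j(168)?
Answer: 9059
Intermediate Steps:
(-5429 + 14320) + j(168) = (-5429 + 14320) + 168 = 8891 + 168 = 9059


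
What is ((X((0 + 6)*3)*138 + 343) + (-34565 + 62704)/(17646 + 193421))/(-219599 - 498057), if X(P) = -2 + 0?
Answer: -3542407/37868374738 ≈ -9.3545e-5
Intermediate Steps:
X(P) = -2
((X((0 + 6)*3)*138 + 343) + (-34565 + 62704)/(17646 + 193421))/(-219599 - 498057) = ((-2*138 + 343) + (-34565 + 62704)/(17646 + 193421))/(-219599 - 498057) = ((-276 + 343) + 28139/211067)/(-717656) = (67 + 28139*(1/211067))*(-1/717656) = (67 + 28139/211067)*(-1/717656) = (14169628/211067)*(-1/717656) = -3542407/37868374738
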